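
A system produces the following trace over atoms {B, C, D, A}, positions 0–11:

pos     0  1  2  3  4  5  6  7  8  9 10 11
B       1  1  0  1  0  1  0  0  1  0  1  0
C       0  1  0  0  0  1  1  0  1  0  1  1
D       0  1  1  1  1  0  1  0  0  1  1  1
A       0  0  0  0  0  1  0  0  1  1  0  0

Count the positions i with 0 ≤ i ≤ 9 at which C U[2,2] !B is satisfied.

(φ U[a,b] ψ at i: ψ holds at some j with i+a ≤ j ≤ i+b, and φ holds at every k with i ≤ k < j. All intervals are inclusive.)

1

Evaluate at each i in [0,9]:
  i=0: ✗ (lhs fails at k=0 before rhs at j=2)
  i=1: ✗ (no rhs in [3,3])
  i=2: ✗ (lhs fails at k=2 before rhs at j=4)
  i=3: ✗ (no rhs in [5,5])
  i=4: ✗ (lhs fails at k=4 before rhs at j=6)
  i=5: ✓ (rhs at j=7; lhs holds on [5,6])
  i=6: ✗ (no rhs in [8,8])
  i=7: ✗ (lhs fails at k=7 before rhs at j=9)
  i=8: ✗ (no rhs in [10,10])
  i=9: ✗ (lhs fails at k=9 before rhs at j=11)
Positions where it holds: {5} → 1.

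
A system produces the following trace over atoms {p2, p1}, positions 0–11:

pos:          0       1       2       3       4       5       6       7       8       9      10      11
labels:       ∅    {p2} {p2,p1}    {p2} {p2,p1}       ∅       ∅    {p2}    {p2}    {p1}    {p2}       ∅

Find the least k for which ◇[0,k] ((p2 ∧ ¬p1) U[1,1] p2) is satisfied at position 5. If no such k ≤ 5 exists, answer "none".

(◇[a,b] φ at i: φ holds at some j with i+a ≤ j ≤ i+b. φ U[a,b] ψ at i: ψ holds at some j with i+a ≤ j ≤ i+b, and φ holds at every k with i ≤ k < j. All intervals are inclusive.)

Scan j = 5,6,… for ((p2 ∧ ¬p1) U[1,1] p2):
  j=5: fails
  j=6: fails
  j=7: holds
First hit at j=7, so smallest k = 7-5 = 2.

2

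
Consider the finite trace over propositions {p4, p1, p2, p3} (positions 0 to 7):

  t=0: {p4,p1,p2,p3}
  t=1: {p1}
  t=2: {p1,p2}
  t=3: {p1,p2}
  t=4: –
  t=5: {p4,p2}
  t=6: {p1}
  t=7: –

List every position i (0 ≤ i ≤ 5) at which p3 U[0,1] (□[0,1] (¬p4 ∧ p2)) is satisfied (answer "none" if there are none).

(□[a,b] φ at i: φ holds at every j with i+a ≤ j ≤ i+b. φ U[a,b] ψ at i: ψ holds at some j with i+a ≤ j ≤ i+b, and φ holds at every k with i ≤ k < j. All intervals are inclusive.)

2

Evaluate at each i in [0,5]:
  i=0: ✗ (no rhs in [0,1])
  i=1: ✗ (lhs fails at k=1 before rhs at j=2)
  i=2: ✓ (rhs at j=2)
  i=3: ✗ (no rhs in [3,4])
  i=4: ✗ (no rhs in [4,5])
  i=5: ✗ (no rhs in [5,6])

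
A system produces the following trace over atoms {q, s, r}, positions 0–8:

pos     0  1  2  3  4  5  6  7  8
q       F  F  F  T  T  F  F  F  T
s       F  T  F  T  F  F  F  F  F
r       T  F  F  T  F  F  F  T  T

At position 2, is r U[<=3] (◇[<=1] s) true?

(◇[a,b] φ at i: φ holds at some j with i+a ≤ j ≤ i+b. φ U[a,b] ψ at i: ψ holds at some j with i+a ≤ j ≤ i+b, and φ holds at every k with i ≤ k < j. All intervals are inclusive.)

Need some j in [2,5] with ◇[<=1] s, and r at every k in [2,j-1].
  j=2: ◇[<=1] s holds; no prefix to check → satisfied.

True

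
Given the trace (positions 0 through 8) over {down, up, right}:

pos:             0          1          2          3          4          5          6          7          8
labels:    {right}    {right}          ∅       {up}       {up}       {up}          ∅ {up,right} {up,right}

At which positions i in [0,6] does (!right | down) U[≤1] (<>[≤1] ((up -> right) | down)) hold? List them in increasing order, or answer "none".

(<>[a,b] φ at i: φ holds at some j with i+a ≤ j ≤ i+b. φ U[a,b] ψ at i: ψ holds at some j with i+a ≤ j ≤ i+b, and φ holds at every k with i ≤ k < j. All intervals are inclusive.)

Evaluate at each i in [0,6]:
  i=0: ✓ (rhs at j=0)
  i=1: ✓ (rhs at j=1)
  i=2: ✓ (rhs at j=2)
  i=3: ✗ (no rhs in [3,4])
  i=4: ✓ (rhs at j=5; lhs holds on [4,4])
  i=5: ✓ (rhs at j=5)
  i=6: ✓ (rhs at j=6)

0, 1, 2, 4, 5, 6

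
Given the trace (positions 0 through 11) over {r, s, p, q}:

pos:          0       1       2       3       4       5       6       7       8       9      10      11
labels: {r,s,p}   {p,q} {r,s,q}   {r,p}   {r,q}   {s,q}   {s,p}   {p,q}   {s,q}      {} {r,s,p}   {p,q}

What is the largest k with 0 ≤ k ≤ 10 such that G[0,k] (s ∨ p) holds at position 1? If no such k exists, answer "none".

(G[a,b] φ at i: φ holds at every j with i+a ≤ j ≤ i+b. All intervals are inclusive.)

(s ∨ p) must hold from j=1 onward; find where it first fails.
  j=1: holds
  j=2: holds
  j=3: holds
  j=4: fails
Holds on [1,3], so largest k = 2.

2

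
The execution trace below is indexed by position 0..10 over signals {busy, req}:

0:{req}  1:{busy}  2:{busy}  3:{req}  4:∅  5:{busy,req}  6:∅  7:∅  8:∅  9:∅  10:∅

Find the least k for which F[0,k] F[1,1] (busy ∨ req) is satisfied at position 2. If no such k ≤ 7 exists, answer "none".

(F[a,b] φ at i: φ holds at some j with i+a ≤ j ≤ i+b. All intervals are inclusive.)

Scan j = 2,3,… for F[1,1] (busy ∨ req):
  j=2: holds
First hit at j=2, so smallest k = 2-2 = 0.

0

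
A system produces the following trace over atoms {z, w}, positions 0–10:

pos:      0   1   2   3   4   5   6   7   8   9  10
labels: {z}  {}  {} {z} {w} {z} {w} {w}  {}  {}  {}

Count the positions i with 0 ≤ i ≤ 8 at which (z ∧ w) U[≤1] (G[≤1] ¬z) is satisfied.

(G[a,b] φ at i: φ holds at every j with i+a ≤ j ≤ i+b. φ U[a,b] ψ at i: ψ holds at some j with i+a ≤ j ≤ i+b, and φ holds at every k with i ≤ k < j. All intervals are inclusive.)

Evaluate at each i in [0,8]:
  i=0: ✗ (lhs fails at k=0 before rhs at j=1)
  i=1: ✓ (rhs at j=1)
  i=2: ✗ (no rhs in [2,3])
  i=3: ✗ (no rhs in [3,4])
  i=4: ✗ (no rhs in [4,5])
  i=5: ✗ (lhs fails at k=5 before rhs at j=6)
  i=6: ✓ (rhs at j=6)
  i=7: ✓ (rhs at j=7)
  i=8: ✓ (rhs at j=8)
Positions where it holds: {1, 6, 7, 8} → 4.

4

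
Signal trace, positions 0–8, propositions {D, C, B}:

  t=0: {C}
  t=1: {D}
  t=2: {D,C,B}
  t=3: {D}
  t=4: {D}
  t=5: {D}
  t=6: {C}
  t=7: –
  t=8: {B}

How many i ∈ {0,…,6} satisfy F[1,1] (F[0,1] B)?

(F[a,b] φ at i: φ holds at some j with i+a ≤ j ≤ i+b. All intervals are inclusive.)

3

Evaluate at each i in [0,6]:
  i=0: ✓ (witness j=1)
  i=1: ✓ (witness j=2)
  i=2: ✗ (none in [3,3])
  i=3: ✗ (none in [4,4])
  i=4: ✗ (none in [5,5])
  i=5: ✗ (none in [6,6])
  i=6: ✓ (witness j=7)
Positions where it holds: {0, 1, 6} → 3.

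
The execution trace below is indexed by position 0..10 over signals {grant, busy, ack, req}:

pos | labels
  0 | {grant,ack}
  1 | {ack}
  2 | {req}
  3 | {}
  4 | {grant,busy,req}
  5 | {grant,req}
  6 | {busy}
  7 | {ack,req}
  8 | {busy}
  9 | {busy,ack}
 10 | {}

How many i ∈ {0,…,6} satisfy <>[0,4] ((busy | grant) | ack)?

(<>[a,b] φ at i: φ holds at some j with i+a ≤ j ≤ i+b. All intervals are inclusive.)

7

Evaluate at each i in [0,6]:
  i=0: ✓ (witness j=0)
  i=1: ✓ (witness j=1)
  i=2: ✓ (witness j=4)
  i=3: ✓ (witness j=4)
  i=4: ✓ (witness j=4)
  i=5: ✓ (witness j=5)
  i=6: ✓ (witness j=6)
Positions where it holds: {0, 1, 2, 3, 4, 5, 6} → 7.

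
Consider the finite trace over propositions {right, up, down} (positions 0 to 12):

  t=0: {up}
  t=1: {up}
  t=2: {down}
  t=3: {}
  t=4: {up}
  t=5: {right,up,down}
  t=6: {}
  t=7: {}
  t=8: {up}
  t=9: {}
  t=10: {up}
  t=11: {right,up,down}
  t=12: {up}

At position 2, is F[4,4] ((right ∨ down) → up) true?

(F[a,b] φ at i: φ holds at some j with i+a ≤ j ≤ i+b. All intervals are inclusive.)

Check ((right ∨ down) → up) at each j in [6,6]:
  j=6: true
Found at j=6 → formula holds.

Holds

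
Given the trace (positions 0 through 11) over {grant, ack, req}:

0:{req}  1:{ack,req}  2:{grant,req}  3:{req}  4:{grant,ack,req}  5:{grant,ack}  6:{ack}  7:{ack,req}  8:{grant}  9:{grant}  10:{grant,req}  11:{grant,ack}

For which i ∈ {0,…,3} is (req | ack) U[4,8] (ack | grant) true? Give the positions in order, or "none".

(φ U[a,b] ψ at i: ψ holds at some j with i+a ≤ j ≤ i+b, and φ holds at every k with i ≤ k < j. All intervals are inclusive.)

Evaluate at each i in [0,3]:
  i=0: ✓ (rhs at j=4; lhs holds on [0,3])
  i=1: ✓ (rhs at j=5; lhs holds on [1,4])
  i=2: ✓ (rhs at j=6; lhs holds on [2,5])
  i=3: ✓ (rhs at j=7; lhs holds on [3,6])

0, 1, 2, 3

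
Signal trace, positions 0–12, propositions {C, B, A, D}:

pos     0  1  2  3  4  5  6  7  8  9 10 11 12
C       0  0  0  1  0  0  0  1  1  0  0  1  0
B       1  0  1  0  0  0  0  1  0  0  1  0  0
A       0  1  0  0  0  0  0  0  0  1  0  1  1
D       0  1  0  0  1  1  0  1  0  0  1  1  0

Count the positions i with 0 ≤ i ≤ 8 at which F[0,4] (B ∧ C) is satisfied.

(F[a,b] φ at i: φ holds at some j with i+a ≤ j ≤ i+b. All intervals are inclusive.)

Evaluate at each i in [0,8]:
  i=0: ✗ (none in [0,4])
  i=1: ✗ (none in [1,5])
  i=2: ✗ (none in [2,6])
  i=3: ✓ (witness j=7)
  i=4: ✓ (witness j=7)
  i=5: ✓ (witness j=7)
  i=6: ✓ (witness j=7)
  i=7: ✓ (witness j=7)
  i=8: ✗ (none in [8,12])
Positions where it holds: {3, 4, 5, 6, 7} → 5.

5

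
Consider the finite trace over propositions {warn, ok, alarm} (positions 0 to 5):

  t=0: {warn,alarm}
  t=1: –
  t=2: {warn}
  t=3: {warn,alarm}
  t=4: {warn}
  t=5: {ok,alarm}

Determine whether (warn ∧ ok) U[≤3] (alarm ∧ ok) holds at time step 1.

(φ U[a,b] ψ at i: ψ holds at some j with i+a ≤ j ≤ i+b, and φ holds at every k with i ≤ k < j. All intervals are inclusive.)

Need some j in [1,4] with (alarm ∧ ok), and (warn ∧ ok) at every k in [1,j-1].
  j=1: (alarm ∧ ok) false.
  j=2: (alarm ∧ ok) false.
  j=3: (alarm ∧ ok) false.
  j=4: (alarm ∧ ok) false.
No j in the window works → until fails.

False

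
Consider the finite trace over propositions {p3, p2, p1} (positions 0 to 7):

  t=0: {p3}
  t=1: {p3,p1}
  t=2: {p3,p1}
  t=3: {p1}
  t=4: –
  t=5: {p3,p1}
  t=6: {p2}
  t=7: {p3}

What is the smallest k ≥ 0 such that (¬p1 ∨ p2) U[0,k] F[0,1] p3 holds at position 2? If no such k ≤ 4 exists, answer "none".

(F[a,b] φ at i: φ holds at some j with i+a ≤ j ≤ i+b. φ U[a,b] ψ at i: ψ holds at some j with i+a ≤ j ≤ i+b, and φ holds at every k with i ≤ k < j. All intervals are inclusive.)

0

Need earliest j ≥ 2 with F[0,1] p3, and (¬p1 ∨ p2) at every k in [2,j-1].
  j=2: rhs holds (empty prefix). k = 0.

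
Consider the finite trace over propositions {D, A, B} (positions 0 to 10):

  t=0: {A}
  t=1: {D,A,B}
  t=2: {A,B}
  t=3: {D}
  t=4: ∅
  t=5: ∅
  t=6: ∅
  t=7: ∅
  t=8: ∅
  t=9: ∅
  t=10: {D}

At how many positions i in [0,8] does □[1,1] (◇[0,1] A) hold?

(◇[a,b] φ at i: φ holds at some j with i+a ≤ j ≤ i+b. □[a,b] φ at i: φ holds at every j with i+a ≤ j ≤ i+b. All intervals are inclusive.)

Evaluate at each i in [0,8]:
  i=0: ✓ (all of [1,1])
  i=1: ✓ (all of [2,2])
  i=2: ✗ (fails at j=3)
  i=3: ✗ (fails at j=4)
  i=4: ✗ (fails at j=5)
  i=5: ✗ (fails at j=6)
  i=6: ✗ (fails at j=7)
  i=7: ✗ (fails at j=8)
  i=8: ✗ (fails at j=9)
Positions where it holds: {0, 1} → 2.

2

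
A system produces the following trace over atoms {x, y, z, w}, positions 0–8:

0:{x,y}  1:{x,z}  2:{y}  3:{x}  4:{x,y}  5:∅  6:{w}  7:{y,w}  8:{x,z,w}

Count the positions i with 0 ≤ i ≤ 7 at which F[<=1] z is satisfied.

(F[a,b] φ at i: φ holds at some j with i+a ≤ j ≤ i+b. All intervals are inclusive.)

Evaluate at each i in [0,7]:
  i=0: ✓ (witness j=1)
  i=1: ✓ (witness j=1)
  i=2: ✗ (none in [2,3])
  i=3: ✗ (none in [3,4])
  i=4: ✗ (none in [4,5])
  i=5: ✗ (none in [5,6])
  i=6: ✗ (none in [6,7])
  i=7: ✓ (witness j=8)
Positions where it holds: {0, 1, 7} → 3.

3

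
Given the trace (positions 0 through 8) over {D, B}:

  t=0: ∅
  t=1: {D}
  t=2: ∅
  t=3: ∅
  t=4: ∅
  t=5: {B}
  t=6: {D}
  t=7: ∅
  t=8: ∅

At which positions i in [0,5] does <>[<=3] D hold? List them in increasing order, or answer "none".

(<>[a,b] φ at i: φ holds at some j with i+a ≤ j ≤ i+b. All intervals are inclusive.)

Evaluate at each i in [0,5]:
  i=0: ✓ (witness j=1)
  i=1: ✓ (witness j=1)
  i=2: ✗ (none in [2,5])
  i=3: ✓ (witness j=6)
  i=4: ✓ (witness j=6)
  i=5: ✓ (witness j=6)

0, 1, 3, 4, 5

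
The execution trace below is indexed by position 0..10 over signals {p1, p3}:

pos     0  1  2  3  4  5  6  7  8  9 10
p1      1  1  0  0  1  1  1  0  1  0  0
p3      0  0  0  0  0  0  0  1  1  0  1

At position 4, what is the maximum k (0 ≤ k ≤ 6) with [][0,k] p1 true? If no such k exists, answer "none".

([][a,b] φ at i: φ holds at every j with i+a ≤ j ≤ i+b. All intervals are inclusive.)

2

p1 must hold from j=4 onward; find where it first fails.
  j=4: holds
  j=5: holds
  j=6: holds
  j=7: fails
Holds on [4,6], so largest k = 2.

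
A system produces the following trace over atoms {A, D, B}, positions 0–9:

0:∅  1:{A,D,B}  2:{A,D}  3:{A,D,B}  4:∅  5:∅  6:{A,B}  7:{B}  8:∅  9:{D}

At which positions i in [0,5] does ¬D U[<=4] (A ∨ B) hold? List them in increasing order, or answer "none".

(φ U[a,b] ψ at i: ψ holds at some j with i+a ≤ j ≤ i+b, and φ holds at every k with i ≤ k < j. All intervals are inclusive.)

Evaluate at each i in [0,5]:
  i=0: ✓ (rhs at j=1; lhs holds on [0,0])
  i=1: ✓ (rhs at j=1)
  i=2: ✓ (rhs at j=2)
  i=3: ✓ (rhs at j=3)
  i=4: ✓ (rhs at j=6; lhs holds on [4,5])
  i=5: ✓ (rhs at j=6; lhs holds on [5,5])

0, 1, 2, 3, 4, 5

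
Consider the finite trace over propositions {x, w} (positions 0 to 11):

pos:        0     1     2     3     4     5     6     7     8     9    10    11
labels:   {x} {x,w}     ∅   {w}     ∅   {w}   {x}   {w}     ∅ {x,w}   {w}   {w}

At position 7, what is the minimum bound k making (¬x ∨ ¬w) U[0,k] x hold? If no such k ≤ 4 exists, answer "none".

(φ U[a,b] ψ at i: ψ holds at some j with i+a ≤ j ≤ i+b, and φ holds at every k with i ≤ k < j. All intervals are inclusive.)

Need earliest j ≥ 7 with x, and (¬x ∨ ¬w) at every k in [7,j-1].
  j=7: rhs fails.
  j=8: rhs fails.
  j=9: rhs holds; lhs holds on [7,8]. k = 2.

2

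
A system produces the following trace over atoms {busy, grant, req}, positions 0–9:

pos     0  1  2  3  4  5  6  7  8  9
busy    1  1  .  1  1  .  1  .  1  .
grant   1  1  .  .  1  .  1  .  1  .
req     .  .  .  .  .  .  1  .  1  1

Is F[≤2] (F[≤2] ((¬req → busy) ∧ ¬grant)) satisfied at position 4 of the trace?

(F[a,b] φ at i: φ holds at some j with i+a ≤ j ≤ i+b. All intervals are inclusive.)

Check F[≤2] ((¬req → busy) ∧ ¬grant) at each j in [4,6]:
  j=4: fails (none in [4,6])
  j=5: fails (none in [5,7])
  j=6: fails (none in [6,8])
No position in the window satisfies it → formula fails.

False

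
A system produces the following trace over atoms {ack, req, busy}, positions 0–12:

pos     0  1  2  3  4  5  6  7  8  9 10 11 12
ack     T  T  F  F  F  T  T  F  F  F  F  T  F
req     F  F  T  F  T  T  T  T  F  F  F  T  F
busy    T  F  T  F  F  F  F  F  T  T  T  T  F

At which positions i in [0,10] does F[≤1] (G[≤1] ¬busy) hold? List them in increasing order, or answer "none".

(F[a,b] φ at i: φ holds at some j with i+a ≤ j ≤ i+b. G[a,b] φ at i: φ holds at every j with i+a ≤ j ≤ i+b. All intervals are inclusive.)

2, 3, 4, 5, 6

Evaluate at each i in [0,10]:
  i=0: ✗ (none in [0,1])
  i=1: ✗ (none in [1,2])
  i=2: ✓ (witness j=3)
  i=3: ✓ (witness j=3)
  i=4: ✓ (witness j=4)
  i=5: ✓ (witness j=5)
  i=6: ✓ (witness j=6)
  i=7: ✗ (none in [7,8])
  i=8: ✗ (none in [8,9])
  i=9: ✗ (none in [9,10])
  i=10: ✗ (none in [10,11])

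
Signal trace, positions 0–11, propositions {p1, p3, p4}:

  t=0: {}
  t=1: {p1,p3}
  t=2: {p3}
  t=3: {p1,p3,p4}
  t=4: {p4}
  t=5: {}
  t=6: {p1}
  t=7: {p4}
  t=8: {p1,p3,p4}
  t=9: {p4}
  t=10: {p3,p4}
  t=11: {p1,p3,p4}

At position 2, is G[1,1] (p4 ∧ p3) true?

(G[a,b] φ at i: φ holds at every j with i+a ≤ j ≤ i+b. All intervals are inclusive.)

Yes

Check (p4 ∧ p3) at every j in [3,3]:
  j=3: true
All positions satisfy it → formula holds.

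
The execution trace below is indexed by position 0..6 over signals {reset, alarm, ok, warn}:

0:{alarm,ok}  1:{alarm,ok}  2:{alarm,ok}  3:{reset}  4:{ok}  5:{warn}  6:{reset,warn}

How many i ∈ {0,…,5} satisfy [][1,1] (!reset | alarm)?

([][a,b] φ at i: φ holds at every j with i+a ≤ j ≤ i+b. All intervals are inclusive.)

4

Evaluate at each i in [0,5]:
  i=0: ✓ (all of [1,1])
  i=1: ✓ (all of [2,2])
  i=2: ✗ (fails at j=3)
  i=3: ✓ (all of [4,4])
  i=4: ✓ (all of [5,5])
  i=5: ✗ (fails at j=6)
Positions where it holds: {0, 1, 3, 4} → 4.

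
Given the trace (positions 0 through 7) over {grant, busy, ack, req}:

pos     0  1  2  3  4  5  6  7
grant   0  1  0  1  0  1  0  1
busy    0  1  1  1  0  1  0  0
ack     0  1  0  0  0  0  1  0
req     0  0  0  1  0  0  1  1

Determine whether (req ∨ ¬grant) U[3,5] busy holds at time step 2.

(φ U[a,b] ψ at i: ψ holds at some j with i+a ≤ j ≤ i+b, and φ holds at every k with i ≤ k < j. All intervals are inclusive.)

Need some j in [5,7] with busy, and (req ∨ ¬grant) at every k in [2,j-1].
  j=5: busy holds; (req ∨ ¬grant) holds at every k in [2,4] → satisfied.

True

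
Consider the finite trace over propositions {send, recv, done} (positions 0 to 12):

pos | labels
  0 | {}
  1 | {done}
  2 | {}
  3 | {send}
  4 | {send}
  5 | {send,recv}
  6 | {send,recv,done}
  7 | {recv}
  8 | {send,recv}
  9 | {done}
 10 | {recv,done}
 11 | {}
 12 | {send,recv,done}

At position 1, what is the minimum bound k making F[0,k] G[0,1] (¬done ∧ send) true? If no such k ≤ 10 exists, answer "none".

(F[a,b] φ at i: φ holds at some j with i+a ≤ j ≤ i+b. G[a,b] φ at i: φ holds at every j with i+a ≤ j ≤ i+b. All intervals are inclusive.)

2

Scan j = 1,2,… for G[0,1] (¬done ∧ send):
  j=1: fails
  j=2: fails
  j=3: holds
First hit at j=3, so smallest k = 3-1 = 2.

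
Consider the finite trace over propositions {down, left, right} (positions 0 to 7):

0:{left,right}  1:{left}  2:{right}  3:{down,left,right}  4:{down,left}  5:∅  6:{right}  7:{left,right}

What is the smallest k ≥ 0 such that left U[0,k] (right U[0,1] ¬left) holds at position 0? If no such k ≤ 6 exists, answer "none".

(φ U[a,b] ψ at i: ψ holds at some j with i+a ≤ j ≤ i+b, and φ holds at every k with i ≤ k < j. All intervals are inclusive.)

2

Need earliest j ≥ 0 with (right U[0,1] ¬left), and left at every k in [0,j-1].
  j=0: rhs fails.
  j=1: rhs fails.
  j=2: rhs holds; lhs holds on [0,1]. k = 2.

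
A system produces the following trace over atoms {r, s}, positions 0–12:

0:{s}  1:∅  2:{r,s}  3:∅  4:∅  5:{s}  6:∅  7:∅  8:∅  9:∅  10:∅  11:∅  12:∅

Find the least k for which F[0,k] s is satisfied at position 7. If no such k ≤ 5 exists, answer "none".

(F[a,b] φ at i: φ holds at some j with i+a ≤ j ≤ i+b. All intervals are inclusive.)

Scan j = 7,8,… for s:
  j=7: fails
  j=8: fails
  j=9: fails
  j=10: fails
  j=11: fails
  j=12: fails
No j in [7,12] satisfies it → none.

none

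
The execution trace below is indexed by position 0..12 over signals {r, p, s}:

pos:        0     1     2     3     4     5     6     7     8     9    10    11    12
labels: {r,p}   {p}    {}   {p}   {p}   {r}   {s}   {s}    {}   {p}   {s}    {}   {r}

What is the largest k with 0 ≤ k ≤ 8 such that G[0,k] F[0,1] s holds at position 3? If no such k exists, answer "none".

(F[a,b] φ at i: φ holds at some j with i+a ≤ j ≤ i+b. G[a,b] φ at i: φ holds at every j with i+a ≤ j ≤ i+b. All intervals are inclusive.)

none

F[0,1] s must hold from j=3 onward; find where it first fails.
  j=3: fails → no k works.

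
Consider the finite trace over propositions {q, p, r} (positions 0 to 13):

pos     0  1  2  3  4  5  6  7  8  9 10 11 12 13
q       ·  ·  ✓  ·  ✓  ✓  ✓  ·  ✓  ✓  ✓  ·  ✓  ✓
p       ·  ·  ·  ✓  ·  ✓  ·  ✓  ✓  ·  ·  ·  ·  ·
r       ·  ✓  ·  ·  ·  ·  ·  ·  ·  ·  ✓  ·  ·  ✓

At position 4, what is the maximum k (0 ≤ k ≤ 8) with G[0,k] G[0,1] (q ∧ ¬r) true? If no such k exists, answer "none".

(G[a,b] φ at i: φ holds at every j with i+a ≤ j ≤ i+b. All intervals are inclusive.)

G[0,1] (q ∧ ¬r) must hold from j=4 onward; find where it first fails.
  j=4: holds
  j=5: holds
  j=6: fails
Holds on [4,5], so largest k = 1.

1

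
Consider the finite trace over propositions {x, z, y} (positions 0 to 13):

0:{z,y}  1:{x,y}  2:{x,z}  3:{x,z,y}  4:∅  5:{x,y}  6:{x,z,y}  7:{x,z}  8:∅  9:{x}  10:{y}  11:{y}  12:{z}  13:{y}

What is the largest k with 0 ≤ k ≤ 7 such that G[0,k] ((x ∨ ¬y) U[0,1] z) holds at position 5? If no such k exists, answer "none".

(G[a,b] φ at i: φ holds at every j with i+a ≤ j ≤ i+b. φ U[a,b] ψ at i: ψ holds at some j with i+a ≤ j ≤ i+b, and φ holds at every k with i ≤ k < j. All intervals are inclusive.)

2

((x ∨ ¬y) U[0,1] z) must hold from j=5 onward; find where it first fails.
  j=5: holds
  j=6: holds
  j=7: holds
  j=8: fails
Holds on [5,7], so largest k = 2.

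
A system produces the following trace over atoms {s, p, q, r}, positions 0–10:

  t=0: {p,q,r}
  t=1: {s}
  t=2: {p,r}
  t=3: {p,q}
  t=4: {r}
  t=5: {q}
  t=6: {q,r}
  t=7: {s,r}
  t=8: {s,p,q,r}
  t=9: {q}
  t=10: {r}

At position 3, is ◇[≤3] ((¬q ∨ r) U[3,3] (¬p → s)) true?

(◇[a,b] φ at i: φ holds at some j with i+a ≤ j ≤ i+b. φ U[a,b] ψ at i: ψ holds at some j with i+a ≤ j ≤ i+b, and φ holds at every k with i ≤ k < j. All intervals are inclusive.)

Check ((¬q ∨ r) U[3,3] (¬p → s)) at each j in [3,6]:
  j=3: fails
  j=4: fails
  j=5: fails
  j=6: fails
No position in the window satisfies it → formula fails.

No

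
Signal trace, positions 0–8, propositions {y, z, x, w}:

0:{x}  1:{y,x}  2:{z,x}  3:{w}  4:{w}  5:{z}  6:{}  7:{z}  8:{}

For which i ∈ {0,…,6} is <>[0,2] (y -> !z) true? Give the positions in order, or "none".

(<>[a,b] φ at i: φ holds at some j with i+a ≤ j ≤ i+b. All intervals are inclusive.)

Evaluate at each i in [0,6]:
  i=0: ✓ (witness j=0)
  i=1: ✓ (witness j=1)
  i=2: ✓ (witness j=2)
  i=3: ✓ (witness j=3)
  i=4: ✓ (witness j=4)
  i=5: ✓ (witness j=5)
  i=6: ✓ (witness j=6)

0, 1, 2, 3, 4, 5, 6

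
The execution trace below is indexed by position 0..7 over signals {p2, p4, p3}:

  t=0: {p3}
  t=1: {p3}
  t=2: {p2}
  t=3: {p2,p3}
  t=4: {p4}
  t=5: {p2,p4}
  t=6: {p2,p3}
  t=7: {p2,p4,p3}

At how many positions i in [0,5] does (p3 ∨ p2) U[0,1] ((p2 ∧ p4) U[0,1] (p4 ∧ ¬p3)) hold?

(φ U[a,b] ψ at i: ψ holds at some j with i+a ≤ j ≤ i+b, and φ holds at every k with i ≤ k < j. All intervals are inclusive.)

3

Evaluate at each i in [0,5]:
  i=0: ✗ (no rhs in [0,1])
  i=1: ✗ (no rhs in [1,2])
  i=2: ✗ (no rhs in [2,3])
  i=3: ✓ (rhs at j=4; lhs holds on [3,3])
  i=4: ✓ (rhs at j=4)
  i=5: ✓ (rhs at j=5)
Positions where it holds: {3, 4, 5} → 3.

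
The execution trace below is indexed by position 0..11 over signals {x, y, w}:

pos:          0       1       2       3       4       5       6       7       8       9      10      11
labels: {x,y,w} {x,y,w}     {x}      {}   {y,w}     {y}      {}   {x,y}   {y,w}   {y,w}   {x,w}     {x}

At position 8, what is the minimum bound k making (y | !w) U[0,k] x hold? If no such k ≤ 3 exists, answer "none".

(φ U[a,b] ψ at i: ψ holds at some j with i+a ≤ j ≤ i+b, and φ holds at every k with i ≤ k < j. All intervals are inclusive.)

2

Need earliest j ≥ 8 with x, and (y | !w) at every k in [8,j-1].
  j=8: rhs fails.
  j=9: rhs fails.
  j=10: rhs holds; lhs holds on [8,9]. k = 2.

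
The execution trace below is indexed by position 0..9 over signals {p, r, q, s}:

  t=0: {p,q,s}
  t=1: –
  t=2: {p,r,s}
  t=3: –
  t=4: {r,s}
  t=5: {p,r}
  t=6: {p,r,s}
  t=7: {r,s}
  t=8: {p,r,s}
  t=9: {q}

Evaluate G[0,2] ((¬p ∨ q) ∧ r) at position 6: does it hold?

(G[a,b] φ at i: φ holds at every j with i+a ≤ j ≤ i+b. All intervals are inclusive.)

Check ((¬p ∨ q) ∧ r) at every j in [6,8]:
  j=6: false
  j=7: true
  j=8: false
Fails at j=6 → formula fails.

Does not hold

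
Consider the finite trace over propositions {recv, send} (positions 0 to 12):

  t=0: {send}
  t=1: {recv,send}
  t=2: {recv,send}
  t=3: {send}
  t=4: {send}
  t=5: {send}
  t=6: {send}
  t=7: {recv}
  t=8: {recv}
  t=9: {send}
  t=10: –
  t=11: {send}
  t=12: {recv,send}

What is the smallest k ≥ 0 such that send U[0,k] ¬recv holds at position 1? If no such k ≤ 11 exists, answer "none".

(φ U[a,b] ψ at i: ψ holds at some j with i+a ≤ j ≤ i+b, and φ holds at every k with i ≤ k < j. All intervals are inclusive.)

2

Need earliest j ≥ 1 with ¬recv, and send at every k in [1,j-1].
  j=1: rhs fails.
  j=2: rhs fails.
  j=3: rhs holds; lhs holds on [1,2]. k = 2.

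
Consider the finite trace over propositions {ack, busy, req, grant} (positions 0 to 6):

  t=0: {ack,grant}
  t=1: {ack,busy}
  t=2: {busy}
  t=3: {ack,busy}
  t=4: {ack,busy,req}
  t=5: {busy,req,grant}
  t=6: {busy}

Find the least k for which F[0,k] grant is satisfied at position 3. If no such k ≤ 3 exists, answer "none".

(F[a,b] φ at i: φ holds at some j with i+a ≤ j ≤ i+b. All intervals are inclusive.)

2

Scan j = 3,4,… for grant:
  j=3: fails
  j=4: fails
  j=5: holds
First hit at j=5, so smallest k = 5-3 = 2.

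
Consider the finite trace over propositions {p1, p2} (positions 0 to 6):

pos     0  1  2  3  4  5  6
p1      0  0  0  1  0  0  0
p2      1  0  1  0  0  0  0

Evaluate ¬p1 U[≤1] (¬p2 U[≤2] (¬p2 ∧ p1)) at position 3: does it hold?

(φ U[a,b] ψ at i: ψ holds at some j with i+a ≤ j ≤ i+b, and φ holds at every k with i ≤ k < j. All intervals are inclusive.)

Yes

Need some j in [3,4] with (¬p2 U[≤2] (¬p2 ∧ p1)), and ¬p1 at every k in [3,j-1].
  j=3: (¬p2 U[≤2] (¬p2 ∧ p1)) holds; no prefix to check → satisfied.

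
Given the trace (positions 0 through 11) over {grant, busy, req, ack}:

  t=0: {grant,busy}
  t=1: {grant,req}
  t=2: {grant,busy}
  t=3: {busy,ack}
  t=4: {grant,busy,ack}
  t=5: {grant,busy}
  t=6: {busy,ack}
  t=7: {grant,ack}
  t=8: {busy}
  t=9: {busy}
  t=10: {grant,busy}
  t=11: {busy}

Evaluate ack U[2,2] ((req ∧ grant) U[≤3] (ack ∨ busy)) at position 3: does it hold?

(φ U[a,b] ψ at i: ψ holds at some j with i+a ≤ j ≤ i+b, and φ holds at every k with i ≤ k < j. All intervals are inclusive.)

Need some j in [5,5] with ((req ∧ grant) U[≤3] (ack ∨ busy)), and ack at every k in [3,j-1].
  j=5: ((req ∧ grant) U[≤3] (ack ∨ busy)) holds; ack holds at every k in [3,4] → satisfied.

Yes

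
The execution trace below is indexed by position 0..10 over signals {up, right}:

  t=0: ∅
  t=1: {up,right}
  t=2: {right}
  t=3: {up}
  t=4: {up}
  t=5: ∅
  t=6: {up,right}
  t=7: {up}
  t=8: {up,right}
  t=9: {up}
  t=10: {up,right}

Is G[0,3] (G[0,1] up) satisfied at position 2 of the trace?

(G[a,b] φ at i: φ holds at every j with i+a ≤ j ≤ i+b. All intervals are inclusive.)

No

Check G[0,1] up at every j in [2,5]:
  j=2: fails at 2
  j=3: holds on [3,4]
  j=4: fails at 5
  j=5: fails at 5
Fails at j=2 → formula fails.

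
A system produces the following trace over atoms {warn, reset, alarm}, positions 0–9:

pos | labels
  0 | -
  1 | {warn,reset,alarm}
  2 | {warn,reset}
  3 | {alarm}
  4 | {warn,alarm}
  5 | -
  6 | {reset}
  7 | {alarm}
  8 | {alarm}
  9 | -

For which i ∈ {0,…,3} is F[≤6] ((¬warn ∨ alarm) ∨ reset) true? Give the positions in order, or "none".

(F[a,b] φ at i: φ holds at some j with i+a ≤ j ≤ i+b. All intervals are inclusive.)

Evaluate at each i in [0,3]:
  i=0: ✓ (witness j=0)
  i=1: ✓ (witness j=1)
  i=2: ✓ (witness j=2)
  i=3: ✓ (witness j=3)

0, 1, 2, 3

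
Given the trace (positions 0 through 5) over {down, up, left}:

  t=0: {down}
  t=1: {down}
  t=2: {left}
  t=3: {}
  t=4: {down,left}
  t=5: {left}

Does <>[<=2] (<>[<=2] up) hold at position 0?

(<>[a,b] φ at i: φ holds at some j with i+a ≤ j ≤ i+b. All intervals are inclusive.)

Check <>[<=2] up at each j in [0,2]:
  j=0: fails (none in [0,2])
  j=1: fails (none in [1,3])
  j=2: fails (none in [2,4])
No position in the window satisfies it → formula fails.

False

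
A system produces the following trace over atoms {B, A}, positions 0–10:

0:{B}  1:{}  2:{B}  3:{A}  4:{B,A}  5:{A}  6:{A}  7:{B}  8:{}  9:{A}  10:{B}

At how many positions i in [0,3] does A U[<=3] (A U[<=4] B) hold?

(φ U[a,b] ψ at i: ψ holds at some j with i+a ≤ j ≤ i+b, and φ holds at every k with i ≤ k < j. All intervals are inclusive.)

3

Evaluate at each i in [0,3]:
  i=0: ✓ (rhs at j=0)
  i=1: ✗ (lhs fails at k=1 before rhs at j=2)
  i=2: ✓ (rhs at j=2)
  i=3: ✓ (rhs at j=3)
Positions where it holds: {0, 2, 3} → 3.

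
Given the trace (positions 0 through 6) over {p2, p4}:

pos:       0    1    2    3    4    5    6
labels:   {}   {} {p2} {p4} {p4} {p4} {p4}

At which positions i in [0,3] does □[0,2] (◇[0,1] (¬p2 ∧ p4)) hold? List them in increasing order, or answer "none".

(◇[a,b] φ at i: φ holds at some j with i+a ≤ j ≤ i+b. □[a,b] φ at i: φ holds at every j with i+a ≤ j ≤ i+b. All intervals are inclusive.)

2, 3

Evaluate at each i in [0,3]:
  i=0: ✗ (fails at j=0)
  i=1: ✗ (fails at j=1)
  i=2: ✓ (all of [2,4])
  i=3: ✓ (all of [3,5])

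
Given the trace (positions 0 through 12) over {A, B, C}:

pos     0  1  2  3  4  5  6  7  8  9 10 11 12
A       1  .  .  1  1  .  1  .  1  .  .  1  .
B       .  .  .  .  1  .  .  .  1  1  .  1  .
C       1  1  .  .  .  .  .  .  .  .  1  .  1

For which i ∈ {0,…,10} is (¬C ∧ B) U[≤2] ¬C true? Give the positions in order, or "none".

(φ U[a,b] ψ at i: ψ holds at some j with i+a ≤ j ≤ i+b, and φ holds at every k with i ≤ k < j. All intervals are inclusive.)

Evaluate at each i in [0,10]:
  i=0: ✗ (lhs fails at k=0 before rhs at j=2)
  i=1: ✗ (lhs fails at k=1 before rhs at j=2)
  i=2: ✓ (rhs at j=2)
  i=3: ✓ (rhs at j=3)
  i=4: ✓ (rhs at j=4)
  i=5: ✓ (rhs at j=5)
  i=6: ✓ (rhs at j=6)
  i=7: ✓ (rhs at j=7)
  i=8: ✓ (rhs at j=8)
  i=9: ✓ (rhs at j=9)
  i=10: ✗ (lhs fails at k=10 before rhs at j=11)

2, 3, 4, 5, 6, 7, 8, 9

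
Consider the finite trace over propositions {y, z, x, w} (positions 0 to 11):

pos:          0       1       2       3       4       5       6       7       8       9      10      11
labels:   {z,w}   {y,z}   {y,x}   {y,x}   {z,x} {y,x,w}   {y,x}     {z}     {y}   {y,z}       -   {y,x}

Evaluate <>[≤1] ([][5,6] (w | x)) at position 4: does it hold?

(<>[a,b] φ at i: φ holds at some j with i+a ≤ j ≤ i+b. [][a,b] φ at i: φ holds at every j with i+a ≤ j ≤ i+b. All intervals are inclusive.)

Check [][5,6] (w | x) at each j in [4,5]:
  j=4: fails at 9
  j=5: fails at 10
No position in the window satisfies it → formula fails.

Does not hold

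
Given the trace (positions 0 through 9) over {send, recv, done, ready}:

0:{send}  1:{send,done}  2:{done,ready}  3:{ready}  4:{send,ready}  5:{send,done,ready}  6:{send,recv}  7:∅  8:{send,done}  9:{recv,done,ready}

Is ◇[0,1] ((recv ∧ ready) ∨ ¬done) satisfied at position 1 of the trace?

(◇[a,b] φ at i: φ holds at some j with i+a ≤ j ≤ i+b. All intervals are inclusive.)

False

Check ((recv ∧ ready) ∨ ¬done) at each j in [1,2]:
  j=1: false
  j=2: false
No position in the window satisfies it → formula fails.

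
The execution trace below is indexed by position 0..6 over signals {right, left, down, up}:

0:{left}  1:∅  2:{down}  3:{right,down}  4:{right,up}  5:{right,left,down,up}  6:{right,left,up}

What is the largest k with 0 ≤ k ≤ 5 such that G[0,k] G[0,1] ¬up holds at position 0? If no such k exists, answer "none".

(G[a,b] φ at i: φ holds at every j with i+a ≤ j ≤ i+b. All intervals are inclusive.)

2

G[0,1] ¬up must hold from j=0 onward; find where it first fails.
  j=0: holds
  j=1: holds
  j=2: holds
  j=3: fails
Holds on [0,2], so largest k = 2.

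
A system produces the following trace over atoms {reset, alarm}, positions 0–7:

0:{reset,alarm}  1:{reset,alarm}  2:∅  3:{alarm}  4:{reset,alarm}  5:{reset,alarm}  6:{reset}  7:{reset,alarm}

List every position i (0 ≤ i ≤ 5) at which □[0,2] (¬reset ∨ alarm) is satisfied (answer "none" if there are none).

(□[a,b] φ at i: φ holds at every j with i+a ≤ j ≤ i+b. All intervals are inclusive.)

Evaluate at each i in [0,5]:
  i=0: ✓ (all of [0,2])
  i=1: ✓ (all of [1,3])
  i=2: ✓ (all of [2,4])
  i=3: ✓ (all of [3,5])
  i=4: ✗ (fails at j=6)
  i=5: ✗ (fails at j=6)

0, 1, 2, 3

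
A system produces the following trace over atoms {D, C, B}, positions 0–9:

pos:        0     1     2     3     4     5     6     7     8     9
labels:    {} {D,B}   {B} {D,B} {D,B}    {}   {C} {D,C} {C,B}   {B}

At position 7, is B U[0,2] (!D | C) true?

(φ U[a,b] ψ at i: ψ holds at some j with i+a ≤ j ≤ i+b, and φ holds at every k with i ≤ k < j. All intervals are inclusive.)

True

Need some j in [7,9] with (!D | C), and B at every k in [7,j-1].
  j=7: (!D | C) holds; no prefix to check → satisfied.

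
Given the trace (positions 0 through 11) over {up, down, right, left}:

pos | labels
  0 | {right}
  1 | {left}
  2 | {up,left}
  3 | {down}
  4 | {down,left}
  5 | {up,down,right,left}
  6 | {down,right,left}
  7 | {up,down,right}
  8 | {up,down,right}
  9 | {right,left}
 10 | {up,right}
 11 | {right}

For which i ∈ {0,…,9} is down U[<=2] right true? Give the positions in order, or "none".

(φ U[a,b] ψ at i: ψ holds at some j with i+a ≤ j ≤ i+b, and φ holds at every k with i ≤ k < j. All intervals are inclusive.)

Evaluate at each i in [0,9]:
  i=0: ✓ (rhs at j=0)
  i=1: ✗ (no rhs in [1,3])
  i=2: ✗ (no rhs in [2,4])
  i=3: ✓ (rhs at j=5; lhs holds on [3,4])
  i=4: ✓ (rhs at j=5; lhs holds on [4,4])
  i=5: ✓ (rhs at j=5)
  i=6: ✓ (rhs at j=6)
  i=7: ✓ (rhs at j=7)
  i=8: ✓ (rhs at j=8)
  i=9: ✓ (rhs at j=9)

0, 3, 4, 5, 6, 7, 8, 9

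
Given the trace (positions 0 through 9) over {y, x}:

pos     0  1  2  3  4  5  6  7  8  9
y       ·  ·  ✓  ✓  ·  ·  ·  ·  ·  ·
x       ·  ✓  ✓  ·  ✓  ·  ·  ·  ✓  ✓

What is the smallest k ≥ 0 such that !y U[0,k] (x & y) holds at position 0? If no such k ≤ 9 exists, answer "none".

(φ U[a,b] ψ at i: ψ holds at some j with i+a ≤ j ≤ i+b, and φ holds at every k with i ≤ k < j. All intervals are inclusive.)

2

Need earliest j ≥ 0 with (x & y), and !y at every k in [0,j-1].
  j=0: rhs fails.
  j=1: rhs fails.
  j=2: rhs holds; lhs holds on [0,1]. k = 2.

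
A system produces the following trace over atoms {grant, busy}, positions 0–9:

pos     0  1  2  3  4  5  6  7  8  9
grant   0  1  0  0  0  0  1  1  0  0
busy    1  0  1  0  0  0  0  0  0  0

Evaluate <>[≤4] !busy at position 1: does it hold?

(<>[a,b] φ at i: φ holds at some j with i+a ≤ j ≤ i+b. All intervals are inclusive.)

True

Check !busy at each j in [1,5]:
  j=1: true
  j=2: false
  j=3: true
  j=4: true
  j=5: true
Found at j=1 → formula holds.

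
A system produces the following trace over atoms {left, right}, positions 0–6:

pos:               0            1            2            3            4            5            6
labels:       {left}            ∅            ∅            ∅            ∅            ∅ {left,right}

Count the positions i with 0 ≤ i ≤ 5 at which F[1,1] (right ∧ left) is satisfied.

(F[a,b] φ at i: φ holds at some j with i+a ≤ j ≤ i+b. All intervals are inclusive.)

Evaluate at each i in [0,5]:
  i=0: ✗ (none in [1,1])
  i=1: ✗ (none in [2,2])
  i=2: ✗ (none in [3,3])
  i=3: ✗ (none in [4,4])
  i=4: ✗ (none in [5,5])
  i=5: ✓ (witness j=6)
Positions where it holds: {5} → 1.

1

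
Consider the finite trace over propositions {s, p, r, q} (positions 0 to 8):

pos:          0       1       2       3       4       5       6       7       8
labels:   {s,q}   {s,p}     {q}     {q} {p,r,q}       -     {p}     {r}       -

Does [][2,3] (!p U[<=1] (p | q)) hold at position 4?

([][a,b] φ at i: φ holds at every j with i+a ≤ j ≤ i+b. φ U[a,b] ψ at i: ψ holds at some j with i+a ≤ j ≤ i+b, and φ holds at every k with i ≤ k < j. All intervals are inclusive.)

No

Check (!p U[<=1] (p | q)) at every j in [6,7]:
  j=6: holds
  j=7: fails
Fails at j=7 → formula fails.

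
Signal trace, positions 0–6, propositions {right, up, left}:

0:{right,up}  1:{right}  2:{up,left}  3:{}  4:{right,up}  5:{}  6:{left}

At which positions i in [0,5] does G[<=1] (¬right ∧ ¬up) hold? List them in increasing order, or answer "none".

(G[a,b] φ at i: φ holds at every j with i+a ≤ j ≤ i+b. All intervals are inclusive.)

5

Evaluate at each i in [0,5]:
  i=0: ✗ (fails at j=0)
  i=1: ✗ (fails at j=1)
  i=2: ✗ (fails at j=2)
  i=3: ✗ (fails at j=4)
  i=4: ✗ (fails at j=4)
  i=5: ✓ (all of [5,6])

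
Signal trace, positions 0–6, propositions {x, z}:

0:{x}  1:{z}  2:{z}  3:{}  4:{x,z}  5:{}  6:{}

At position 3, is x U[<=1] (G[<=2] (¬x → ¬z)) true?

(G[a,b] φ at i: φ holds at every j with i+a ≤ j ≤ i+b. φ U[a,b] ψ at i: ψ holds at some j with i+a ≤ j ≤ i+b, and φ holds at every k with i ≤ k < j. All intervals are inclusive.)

Need some j in [3,4] with G[<=2] (¬x → ¬z), and x at every k in [3,j-1].
  j=3: G[<=2] (¬x → ¬z) holds; no prefix to check → satisfied.

Holds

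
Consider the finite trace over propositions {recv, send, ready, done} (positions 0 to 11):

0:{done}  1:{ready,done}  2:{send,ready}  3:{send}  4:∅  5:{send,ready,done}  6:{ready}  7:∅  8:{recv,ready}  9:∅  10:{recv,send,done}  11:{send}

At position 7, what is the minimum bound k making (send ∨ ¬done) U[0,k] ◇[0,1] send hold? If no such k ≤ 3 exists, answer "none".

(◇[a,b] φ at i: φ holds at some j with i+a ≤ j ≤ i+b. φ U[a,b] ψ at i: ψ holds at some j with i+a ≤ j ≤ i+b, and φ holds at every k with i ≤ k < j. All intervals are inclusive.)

2

Need earliest j ≥ 7 with ◇[0,1] send, and (send ∨ ¬done) at every k in [7,j-1].
  j=7: rhs fails.
  j=8: rhs fails.
  j=9: rhs holds; lhs holds on [7,8]. k = 2.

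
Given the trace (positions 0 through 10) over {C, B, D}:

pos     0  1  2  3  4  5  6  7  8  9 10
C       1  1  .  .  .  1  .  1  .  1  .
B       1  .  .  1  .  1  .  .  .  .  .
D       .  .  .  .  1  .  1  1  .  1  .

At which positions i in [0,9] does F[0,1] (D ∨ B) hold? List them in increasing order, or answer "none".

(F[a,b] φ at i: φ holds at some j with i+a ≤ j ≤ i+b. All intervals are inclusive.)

Evaluate at each i in [0,9]:
  i=0: ✓ (witness j=0)
  i=1: ✗ (none in [1,2])
  i=2: ✓ (witness j=3)
  i=3: ✓ (witness j=3)
  i=4: ✓ (witness j=4)
  i=5: ✓ (witness j=5)
  i=6: ✓ (witness j=6)
  i=7: ✓ (witness j=7)
  i=8: ✓ (witness j=9)
  i=9: ✓ (witness j=9)

0, 2, 3, 4, 5, 6, 7, 8, 9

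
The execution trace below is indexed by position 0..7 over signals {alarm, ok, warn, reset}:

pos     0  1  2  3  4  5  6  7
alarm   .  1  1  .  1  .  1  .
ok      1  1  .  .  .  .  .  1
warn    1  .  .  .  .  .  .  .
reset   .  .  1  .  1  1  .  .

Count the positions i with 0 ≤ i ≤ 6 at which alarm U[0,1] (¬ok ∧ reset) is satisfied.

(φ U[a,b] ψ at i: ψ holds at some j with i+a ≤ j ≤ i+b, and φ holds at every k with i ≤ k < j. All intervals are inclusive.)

4

Evaluate at each i in [0,6]:
  i=0: ✗ (no rhs in [0,1])
  i=1: ✓ (rhs at j=2; lhs holds on [1,1])
  i=2: ✓ (rhs at j=2)
  i=3: ✗ (lhs fails at k=3 before rhs at j=4)
  i=4: ✓ (rhs at j=4)
  i=5: ✓ (rhs at j=5)
  i=6: ✗ (no rhs in [6,7])
Positions where it holds: {1, 2, 4, 5} → 4.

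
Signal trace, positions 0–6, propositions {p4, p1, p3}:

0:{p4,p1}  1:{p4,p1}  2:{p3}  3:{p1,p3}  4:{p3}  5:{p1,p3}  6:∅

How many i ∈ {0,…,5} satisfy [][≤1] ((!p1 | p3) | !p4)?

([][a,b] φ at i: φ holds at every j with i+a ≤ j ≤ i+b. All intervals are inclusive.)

4

Evaluate at each i in [0,5]:
  i=0: ✗ (fails at j=0)
  i=1: ✗ (fails at j=1)
  i=2: ✓ (all of [2,3])
  i=3: ✓ (all of [3,4])
  i=4: ✓ (all of [4,5])
  i=5: ✓ (all of [5,6])
Positions where it holds: {2, 3, 4, 5} → 4.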